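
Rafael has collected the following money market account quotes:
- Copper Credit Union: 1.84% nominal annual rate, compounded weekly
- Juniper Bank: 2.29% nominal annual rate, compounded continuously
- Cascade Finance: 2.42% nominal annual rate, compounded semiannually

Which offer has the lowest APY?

Copper Credit Union

Copper Credit Union: (1 + 0.0184/52)^52 − 1 = 1.857%
Juniper Bank: e^0.0229 − 1 = 2.316%
Cascade Finance: (1 + 0.0242/2)^2 − 1 = 2.435%
The lowest effective annual rate is Copper Credit Union at 1.857%.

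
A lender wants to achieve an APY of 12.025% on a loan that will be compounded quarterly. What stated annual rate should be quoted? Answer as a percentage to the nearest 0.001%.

(1 + r/4)^4 − 1 = 0.12025, so 1 + r/4 = 1.12025^(1/4).
r/4 = 0.028795, so r = 0.115179 = 11.518%.

11.518%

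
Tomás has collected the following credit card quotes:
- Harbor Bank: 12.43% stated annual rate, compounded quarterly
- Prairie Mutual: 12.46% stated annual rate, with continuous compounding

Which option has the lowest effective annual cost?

Harbor Bank

Harbor Bank: (1 + 0.1243/4)^4 − 1 = 13.021%
Prairie Mutual: e^0.1246 − 1 = 13.270%
The lowest effective annual rate is Harbor Bank at 13.021%.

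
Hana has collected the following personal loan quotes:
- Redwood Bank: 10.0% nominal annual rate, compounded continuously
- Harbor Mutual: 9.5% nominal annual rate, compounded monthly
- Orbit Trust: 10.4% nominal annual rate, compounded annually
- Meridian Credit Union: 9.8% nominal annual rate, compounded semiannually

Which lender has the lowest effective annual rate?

Redwood Bank: e^0.100 − 1 = 10.517%
Harbor Mutual: (1 + 0.095/12)^12 − 1 = 9.925%
Orbit Trust: compounded annually, EAR = 10.400%
Meridian Credit Union: (1 + 0.098/2)^2 − 1 = 10.040%
The lowest effective annual rate is Harbor Mutual at 9.925%.

Harbor Mutual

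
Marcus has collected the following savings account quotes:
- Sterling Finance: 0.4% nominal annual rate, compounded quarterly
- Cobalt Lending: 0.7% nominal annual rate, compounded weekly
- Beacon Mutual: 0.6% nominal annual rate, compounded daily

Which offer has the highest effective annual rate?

Cobalt Lending

Sterling Finance: (1 + 0.004/4)^4 − 1 = 0.401%
Cobalt Lending: (1 + 0.007/52)^52 − 1 = 0.702%
Beacon Mutual: (1 + 0.006/365)^365 − 1 = 0.602%
The highest effective annual rate is Cobalt Lending at 0.702%.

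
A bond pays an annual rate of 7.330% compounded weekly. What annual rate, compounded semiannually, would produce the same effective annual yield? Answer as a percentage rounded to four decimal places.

7.4606%

EAR = (1 + 0.07330/52)^52 − 1 = 0.075998.
Solve (1 + r/2)^2 = 1.075998: r/2 = 1.075998^(1/2) − 1 = 0.037303, so r = 0.074606 = 7.4606%.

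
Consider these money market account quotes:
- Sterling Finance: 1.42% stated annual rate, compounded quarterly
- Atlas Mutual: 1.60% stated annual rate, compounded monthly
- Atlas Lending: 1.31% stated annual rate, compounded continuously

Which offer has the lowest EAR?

Atlas Lending

Sterling Finance: (1 + 0.0142/4)^4 − 1 = 1.428%
Atlas Mutual: (1 + 0.0160/12)^12 − 1 = 1.612%
Atlas Lending: e^0.0131 − 1 = 1.319%
The lowest effective annual rate is Atlas Lending at 1.319%.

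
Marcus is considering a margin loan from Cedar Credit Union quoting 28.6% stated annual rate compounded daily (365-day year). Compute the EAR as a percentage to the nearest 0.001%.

33.094%

EAR = (1 + 0.286/365)^365 − 1.
= (1 + 0.000784)^365 − 1 = 1.330943 − 1 = 33.094%.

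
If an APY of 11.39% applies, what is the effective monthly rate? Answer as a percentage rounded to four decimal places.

0.9029%

The per-month rate i satisfies (1 + i)^12 = 1 + 0.1139.
i = 1.1139^(1/12) − 1 = 0.0090295 = 0.9029%.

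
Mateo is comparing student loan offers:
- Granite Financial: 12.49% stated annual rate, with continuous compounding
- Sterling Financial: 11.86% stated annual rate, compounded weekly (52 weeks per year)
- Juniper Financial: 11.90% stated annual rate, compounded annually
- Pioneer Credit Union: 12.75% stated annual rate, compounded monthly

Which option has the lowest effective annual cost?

Juniper Financial

Granite Financial: e^0.1249 − 1 = 13.304%
Sterling Financial: (1 + 0.1186/52)^52 − 1 = 12.577%
Juniper Financial: compounded annually, EAR = 11.900%
Pioneer Credit Union: (1 + 0.1275/12)^12 − 1 = 13.522%
The lowest effective annual rate is Juniper Financial at 11.900%.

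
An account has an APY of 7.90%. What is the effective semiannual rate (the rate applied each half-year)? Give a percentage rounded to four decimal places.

3.8749%

The per-half-year rate i satisfies (1 + i)^2 = 1 + 0.0790.
i = 1.0790^(1/2) − 1 = 0.0387492 = 3.8749%.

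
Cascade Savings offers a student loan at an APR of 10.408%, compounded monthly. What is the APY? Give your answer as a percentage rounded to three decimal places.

EAR = (1 + 0.10408/12)^12 − 1.
= (1 + 0.008673)^12 − 1 = 1.109191 − 1 = 10.919%.

10.919%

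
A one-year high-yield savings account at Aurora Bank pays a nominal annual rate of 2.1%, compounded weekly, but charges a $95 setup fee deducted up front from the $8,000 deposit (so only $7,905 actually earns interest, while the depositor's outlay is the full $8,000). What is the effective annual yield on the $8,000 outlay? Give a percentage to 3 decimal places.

Value after one year: 7,905 × (1 + 0.021/52)^52 = 7,905 × 1.021218 = $8,072.73.
Effective yield on the $8,000 outlay: 8,072.73 / 8,000 − 1 = 0.009091 = 0.909%.

0.909%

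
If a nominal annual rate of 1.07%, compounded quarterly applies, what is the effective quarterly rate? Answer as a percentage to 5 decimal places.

0.26750%

With a nominal annual rate compounded quarterly, the periodic rate is the nominal rate divided by 4.
i = 0.0107 / 4 = 0.0026750 = 0.26750%.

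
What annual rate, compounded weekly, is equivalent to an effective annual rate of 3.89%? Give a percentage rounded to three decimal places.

(1 + r/52)^52 − 1 = 0.0389, so 1 + r/52 = 1.0389^(1/52).
r/52 = 0.000734, so r = 0.038176 = 3.818%.

3.818%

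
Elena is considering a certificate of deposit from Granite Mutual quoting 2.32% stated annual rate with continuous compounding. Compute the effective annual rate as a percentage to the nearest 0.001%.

2.347%

With continuous compounding, EAR = e^0.0232 − 1.
e^0.0232 = 1.023471, so EAR = 0.023471 = 2.347%.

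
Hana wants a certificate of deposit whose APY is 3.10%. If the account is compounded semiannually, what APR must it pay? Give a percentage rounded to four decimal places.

3.0763%

(1 + r/2)^2 − 1 = 0.0310, so 1 + r/2 = 1.0310^(1/2).
r/2 = 0.015382, so r = 0.030763 = 3.0763%.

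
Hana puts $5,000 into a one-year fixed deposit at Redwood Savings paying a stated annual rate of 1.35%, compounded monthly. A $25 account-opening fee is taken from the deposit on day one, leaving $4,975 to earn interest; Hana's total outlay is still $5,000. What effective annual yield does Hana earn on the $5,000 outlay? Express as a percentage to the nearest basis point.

0.85%

Value after one year: 4,975 × (1 + 0.0135/12)^12 = 4,975 × 1.013584 = $5,042.58.
Effective yield on the $5,000 outlay: 5,042.58 / 5,000 − 1 = 0.008516 = 0.85%.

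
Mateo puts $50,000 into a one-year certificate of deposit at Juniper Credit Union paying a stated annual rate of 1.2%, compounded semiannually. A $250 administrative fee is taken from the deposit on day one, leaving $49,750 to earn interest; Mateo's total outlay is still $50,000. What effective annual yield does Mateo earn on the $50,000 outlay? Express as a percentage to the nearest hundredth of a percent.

Value after one year: 49,750 × (1 + 0.012/2)^2 = 49,750 × 1.012036 = $50,348.79.
Effective yield on the $50,000 outlay: 50,348.79 / 50,000 − 1 = 0.006976 = 0.70%.

0.70%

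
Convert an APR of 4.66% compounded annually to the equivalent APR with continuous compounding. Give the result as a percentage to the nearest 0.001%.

Compounded annually, EAR = nominal = 0.046600.
Equivalent continuous rate: r = ln(1 + 0.046600) = 0.045547 = 4.555%.

4.555%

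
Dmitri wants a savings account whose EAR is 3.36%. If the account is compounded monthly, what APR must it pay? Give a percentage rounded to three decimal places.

(1 + r/12)^12 − 1 = 0.0336, so 1 + r/12 = 1.0336^(1/12).
r/12 = 0.002758, so r = 0.033093 = 3.309%.

3.309%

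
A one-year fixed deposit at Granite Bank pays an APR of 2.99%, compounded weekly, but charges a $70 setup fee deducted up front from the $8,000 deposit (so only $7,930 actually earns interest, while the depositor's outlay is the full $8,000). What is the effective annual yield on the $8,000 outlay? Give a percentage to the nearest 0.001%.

Value after one year: 7,930 × (1 + 0.0299/52)^52 = 7,930 × 1.030343 = $8,170.62.
Effective yield on the $8,000 outlay: 8,170.62 / 8,000 − 1 = 0.021327 = 2.133%.

2.133%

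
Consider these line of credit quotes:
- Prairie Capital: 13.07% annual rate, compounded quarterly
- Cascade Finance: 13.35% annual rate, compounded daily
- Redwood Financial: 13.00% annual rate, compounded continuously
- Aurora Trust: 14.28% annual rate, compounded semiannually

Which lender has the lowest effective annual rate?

Prairie Capital: (1 + 0.1307/4)^4 − 1 = 13.725%
Cascade Finance: (1 + 0.1335/365)^365 − 1 = 14.279%
Redwood Financial: e^0.1300 − 1 = 13.883%
Aurora Trust: (1 + 0.1428/2)^2 − 1 = 14.790%
The lowest effective annual rate is Prairie Capital at 13.725%.

Prairie Capital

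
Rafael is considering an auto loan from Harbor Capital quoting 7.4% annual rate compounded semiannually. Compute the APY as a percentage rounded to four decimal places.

EAR = (1 + 0.074/2)^2 − 1.
= 1.075369 − 1 = 7.5369%.

7.5369%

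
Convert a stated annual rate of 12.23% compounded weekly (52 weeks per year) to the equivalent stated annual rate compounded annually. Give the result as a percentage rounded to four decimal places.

EAR = (1 + 0.1223/52)^52 − 1 = 0.129931.
Compounded annually, the equivalent nominal rate is the EAR itself: 12.9931%.

12.9931%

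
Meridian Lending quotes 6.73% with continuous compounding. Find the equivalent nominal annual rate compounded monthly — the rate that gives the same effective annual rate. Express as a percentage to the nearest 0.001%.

6.749%

EAR under continuous compounding: e^0.0673 − 1 = 0.069616.
Solve (1 + r/12)^12 = 1.069616: r/12 = 1.069616^(1/12) − 1 = 0.005624, so r = 0.067489 = 6.749%.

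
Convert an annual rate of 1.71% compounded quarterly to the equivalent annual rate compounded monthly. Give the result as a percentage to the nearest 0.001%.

1.708%

EAR = (1 + 0.0171/4)^4 − 1 = 0.017210.
Solve (1 + r/12)^12 = 1.017210: r/12 = 1.017210^(1/12) − 1 = 0.001423, so r = 0.017076 = 1.708%.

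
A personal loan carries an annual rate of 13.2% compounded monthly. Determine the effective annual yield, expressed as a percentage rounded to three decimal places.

14.029%

EAR = (1 + 0.132/12)^12 − 1.
= 1.140286 − 1 = 14.029%.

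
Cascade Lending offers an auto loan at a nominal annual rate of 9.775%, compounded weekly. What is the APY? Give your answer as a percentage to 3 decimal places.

EAR = (1 + 0.09775/52)^52 − 1.
= (1 + 0.001880)^52 − 1 = 1.102586 − 1 = 10.259%.

10.259%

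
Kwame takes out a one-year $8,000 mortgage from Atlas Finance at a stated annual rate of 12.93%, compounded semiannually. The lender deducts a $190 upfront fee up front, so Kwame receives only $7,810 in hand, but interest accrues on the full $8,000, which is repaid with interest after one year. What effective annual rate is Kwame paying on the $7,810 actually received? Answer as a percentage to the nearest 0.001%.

Amount owed after one year: 8,000 × (1 + 0.1293/2)^2 = 8,000 × 1.133480 = $9,067.84.
Effective rate on net proceeds: 9,067.84 / 7,810 − 1 = 0.161055 = 16.105%.

16.105%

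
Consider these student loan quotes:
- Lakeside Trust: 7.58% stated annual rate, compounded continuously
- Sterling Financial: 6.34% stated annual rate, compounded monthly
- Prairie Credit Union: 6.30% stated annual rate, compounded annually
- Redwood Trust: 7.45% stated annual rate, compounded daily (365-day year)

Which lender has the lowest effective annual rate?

Lakeside Trust: e^0.0758 − 1 = 7.875%
Sterling Financial: (1 + 0.0634/12)^12 − 1 = 6.528%
Prairie Credit Union: compounded annually, EAR = 6.300%
Redwood Trust: (1 + 0.0745/365)^365 − 1 = 7.734%
The lowest effective annual rate is Prairie Credit Union at 6.300%.

Prairie Credit Union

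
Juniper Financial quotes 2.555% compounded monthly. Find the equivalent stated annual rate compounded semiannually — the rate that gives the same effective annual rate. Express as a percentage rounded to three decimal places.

2.569%

EAR = (1 + 0.02555/12)^12 − 1 = 0.025851.
Solve (1 + r/2)^2 = 1.025851: r/2 = 1.025851^(1/2) − 1 = 0.012843, so r = 0.025686 = 2.569%.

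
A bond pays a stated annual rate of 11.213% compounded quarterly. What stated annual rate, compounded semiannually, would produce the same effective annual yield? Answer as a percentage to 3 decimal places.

EAR = (1 + 0.11213/4)^4 − 1 = 0.116934.
Solve (1 + r/2)^2 = 1.116934: r/2 = 1.116934^(1/2) − 1 = 0.056851, so r = 0.113702 = 11.370%.

11.370%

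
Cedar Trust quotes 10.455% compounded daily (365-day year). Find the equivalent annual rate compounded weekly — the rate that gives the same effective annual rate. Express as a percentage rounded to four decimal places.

EAR = (1 + 0.10455/365)^365 − 1 = 0.110194.
Solve (1 + r/52)^52 = 1.110194: r/52 = 1.110194^(1/52) − 1 = 0.002012, so r = 0.104640 = 10.4640%.

10.4640%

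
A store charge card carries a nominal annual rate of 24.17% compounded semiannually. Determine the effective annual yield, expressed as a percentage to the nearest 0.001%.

25.630%

EAR = (1 + 0.2417/2)^2 − 1.
= 1.256305 − 1 = 25.630%.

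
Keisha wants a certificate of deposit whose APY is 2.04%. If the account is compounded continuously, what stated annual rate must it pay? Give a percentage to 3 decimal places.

2.019%

Continuous: nominal r satisfies e^r − 1 = 0.0204.
r = ln(1 + 0.0204) = ln(1.0204) = 0.020195 = 2.019%.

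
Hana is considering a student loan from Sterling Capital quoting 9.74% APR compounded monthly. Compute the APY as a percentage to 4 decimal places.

10.1868%

EAR = (1 + 0.0974/12)^12 − 1.
= (1 + 0.008117)^12 − 1 = 1.101868 − 1 = 10.1868%.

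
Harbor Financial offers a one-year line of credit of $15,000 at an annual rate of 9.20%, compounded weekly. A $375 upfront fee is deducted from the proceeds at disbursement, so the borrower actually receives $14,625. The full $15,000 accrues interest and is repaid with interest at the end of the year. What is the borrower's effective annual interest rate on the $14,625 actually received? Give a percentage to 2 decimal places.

12.44%

Amount owed after one year: 15,000 × (1 + 0.0920/52)^52 = 15,000 × 1.096276 = $16,444.14.
Effective rate on net proceeds: 16,444.14 / 14,625 − 1 = 0.124385 = 12.44%.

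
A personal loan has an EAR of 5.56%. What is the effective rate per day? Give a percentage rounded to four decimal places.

The per-day rate i satisfies (1 + i)^365 = 1 + 0.0556.
i = 1.0556^(1/365) − 1 = 0.0001483 = 0.0148%.

0.0148%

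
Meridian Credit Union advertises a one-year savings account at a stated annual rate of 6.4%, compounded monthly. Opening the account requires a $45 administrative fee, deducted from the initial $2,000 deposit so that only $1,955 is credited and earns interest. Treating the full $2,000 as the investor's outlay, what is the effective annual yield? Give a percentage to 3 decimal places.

4.193%

Value after one year: 1,955 × (1 + 0.064/12)^12 = 1,955 × 1.065911 = $2,083.86.
Effective yield on the $2,000 outlay: 2,083.86 / 2,000 − 1 = 0.041928 = 4.193%.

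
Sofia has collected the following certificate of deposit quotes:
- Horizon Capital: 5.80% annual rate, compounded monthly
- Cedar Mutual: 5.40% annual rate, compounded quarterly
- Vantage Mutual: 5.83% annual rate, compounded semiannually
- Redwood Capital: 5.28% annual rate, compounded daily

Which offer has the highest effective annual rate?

Horizon Capital: (1 + 0.0580/12)^12 − 1 = 5.957%
Cedar Mutual: (1 + 0.0540/4)^4 − 1 = 5.510%
Vantage Mutual: (1 + 0.0583/2)^2 − 1 = 5.915%
Redwood Capital: (1 + 0.0528/365)^365 − 1 = 5.421%
The highest effective annual rate is Horizon Capital at 5.957%.

Horizon Capital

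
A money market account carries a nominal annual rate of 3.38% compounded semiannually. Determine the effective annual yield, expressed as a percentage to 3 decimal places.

EAR = (1 + 0.0338/2)^2 − 1.
= 1.034086 − 1 = 3.409%.

3.409%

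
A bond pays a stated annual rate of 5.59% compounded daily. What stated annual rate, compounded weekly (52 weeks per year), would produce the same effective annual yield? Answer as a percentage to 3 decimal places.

EAR = (1 + 0.0559/365)^365 − 1 = 0.057487.
Solve (1 + r/52)^52 = 1.057487: r/52 = 1.057487^(1/52) − 1 = 0.001075, so r = 0.055926 = 5.593%.

5.593%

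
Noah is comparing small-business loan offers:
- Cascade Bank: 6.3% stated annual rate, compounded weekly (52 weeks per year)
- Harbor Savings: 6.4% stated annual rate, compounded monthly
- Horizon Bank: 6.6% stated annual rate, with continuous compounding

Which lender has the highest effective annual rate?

Horizon Bank

Cascade Bank: (1 + 0.063/52)^52 − 1 = 6.499%
Harbor Savings: (1 + 0.064/12)^12 − 1 = 6.591%
Horizon Bank: e^0.066 − 1 = 6.823%
The highest effective annual rate is Horizon Bank at 6.823%.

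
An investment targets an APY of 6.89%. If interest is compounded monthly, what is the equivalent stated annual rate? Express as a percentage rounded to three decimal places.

(1 + r/12)^12 − 1 = 0.0689, so 1 + r/12 = 1.0689^(1/12).
r/12 = 0.005568, so r = 0.066815 = 6.682%.

6.682%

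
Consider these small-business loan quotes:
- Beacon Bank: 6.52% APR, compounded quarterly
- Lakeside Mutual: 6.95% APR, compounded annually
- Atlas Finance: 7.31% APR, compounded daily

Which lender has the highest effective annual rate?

Beacon Bank: (1 + 0.0652/4)^4 − 1 = 6.681%
Lakeside Mutual: compounded annually, EAR = 6.950%
Atlas Finance: (1 + 0.0731/365)^365 − 1 = 7.583%
The highest effective annual rate is Atlas Finance at 7.583%.

Atlas Finance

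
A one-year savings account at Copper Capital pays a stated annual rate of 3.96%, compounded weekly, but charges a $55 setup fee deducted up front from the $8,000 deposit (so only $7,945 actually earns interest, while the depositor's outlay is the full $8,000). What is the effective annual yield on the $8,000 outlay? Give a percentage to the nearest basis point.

3.32%

Value after one year: 7,945 × (1 + 0.0396/52)^52 = 7,945 × 1.040379 = $8,265.81.
Effective yield on the $8,000 outlay: 8,265.81 / 8,000 − 1 = 0.033226 = 3.32%.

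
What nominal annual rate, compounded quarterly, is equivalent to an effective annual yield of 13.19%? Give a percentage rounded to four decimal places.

(1 + r/4)^4 − 1 = 0.1319, so 1 + r/4 = 1.1319^(1/4).
r/4 = 0.031459, so r = 0.125836 = 12.5836%.

12.5836%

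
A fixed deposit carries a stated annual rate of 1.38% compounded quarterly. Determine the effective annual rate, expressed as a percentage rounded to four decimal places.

1.3872%

EAR = (1 + 0.0138/4)^4 − 1.
= (1 + 0.003450)^4 − 1 = 1.013872 − 1 = 1.3872%.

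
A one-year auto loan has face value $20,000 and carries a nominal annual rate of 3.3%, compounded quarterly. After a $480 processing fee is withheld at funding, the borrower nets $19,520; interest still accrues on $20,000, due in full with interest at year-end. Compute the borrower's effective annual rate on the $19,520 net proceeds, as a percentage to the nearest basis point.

5.88%

Amount owed after one year: 20,000 × (1 + 0.033/4)^4 = 20,000 × 1.033411 = $20,668.21.
Effective rate on net proceeds: 20,668.21 / 19,520 − 1 = 0.058822 = 5.88%.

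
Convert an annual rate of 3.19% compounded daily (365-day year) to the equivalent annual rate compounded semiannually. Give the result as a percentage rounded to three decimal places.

3.215%

EAR = (1 + 0.0319/365)^365 − 1 = 0.032413.
Solve (1 + r/2)^2 = 1.032413: r/2 = 1.032413^(1/2) − 1 = 0.016077, so r = 0.032154 = 3.215%.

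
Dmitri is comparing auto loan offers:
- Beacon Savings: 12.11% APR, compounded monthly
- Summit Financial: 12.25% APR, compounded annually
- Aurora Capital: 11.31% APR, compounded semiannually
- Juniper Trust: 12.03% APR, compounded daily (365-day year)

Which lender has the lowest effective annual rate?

Beacon Savings: (1 + 0.1211/12)^12 − 1 = 12.805%
Summit Financial: compounded annually, EAR = 12.250%
Aurora Capital: (1 + 0.1131/2)^2 − 1 = 11.630%
Juniper Trust: (1 + 0.1203/365)^365 − 1 = 12.781%
The lowest effective annual rate is Aurora Capital at 11.630%.

Aurora Capital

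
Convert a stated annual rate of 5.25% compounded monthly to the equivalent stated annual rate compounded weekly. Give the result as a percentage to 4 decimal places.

5.2412%

EAR = (1 + 0.0525/12)^12 − 1 = 0.053782.
Solve (1 + r/52)^52 = 1.053782: r/52 = 1.053782^(1/52) − 1 = 0.001008, so r = 0.052412 = 5.2412%.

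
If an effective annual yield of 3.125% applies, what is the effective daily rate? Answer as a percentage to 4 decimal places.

The per-day rate i satisfies (1 + i)^365 = 1 + 0.03125.
i = 1.03125^(1/365) − 1 = 0.0000843 = 0.0084%.

0.0084%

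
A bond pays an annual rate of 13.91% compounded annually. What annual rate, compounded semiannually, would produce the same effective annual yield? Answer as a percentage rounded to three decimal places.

Compounded annually, EAR = nominal = 0.139100.
Solve (1 + r/2)^2 = 1.139100: r/2 = 1.139100^(1/2) − 1 = 0.067286, so r = 0.134573 = 13.457%.

13.457%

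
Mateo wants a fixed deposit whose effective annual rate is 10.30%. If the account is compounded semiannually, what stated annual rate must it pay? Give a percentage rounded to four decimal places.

10.0476%

(1 + r/2)^2 − 1 = 0.1030, so 1 + r/2 = 1.1030^(1/2).
r/2 = 0.050238, so r = 0.100476 = 10.0476%.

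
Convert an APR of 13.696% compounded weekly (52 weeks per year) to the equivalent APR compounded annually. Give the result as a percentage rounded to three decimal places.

14.658%

EAR = (1 + 0.13696/52)^52 − 1 = 0.146576.
Compounded annually, the equivalent nominal rate is the EAR itself: 14.658%.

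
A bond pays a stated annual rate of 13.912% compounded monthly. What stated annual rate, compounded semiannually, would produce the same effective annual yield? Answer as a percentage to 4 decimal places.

14.3215%

EAR = (1 + 0.13912/12)^12 − 1 = 0.148343.
Solve (1 + r/2)^2 = 1.148343: r/2 = 1.148343^(1/2) − 1 = 0.071608, so r = 0.143215 = 14.3215%.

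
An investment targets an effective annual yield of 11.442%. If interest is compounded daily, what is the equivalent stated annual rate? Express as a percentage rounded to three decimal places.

10.835%

(1 + r/365)^365 − 1 = 0.11442, so 1 + r/365 = 1.11442^(1/365).
r/365 = 0.000297, so r = 0.108350 = 10.835%.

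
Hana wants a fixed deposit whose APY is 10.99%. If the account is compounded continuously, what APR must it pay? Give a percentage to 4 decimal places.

Continuous: nominal r satisfies e^r − 1 = 0.1099.
r = ln(1 + 0.1099) = ln(1.1099) = 0.104270 = 10.4270%.

10.4270%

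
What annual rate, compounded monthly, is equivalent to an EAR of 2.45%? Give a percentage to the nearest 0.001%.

(1 + r/12)^12 − 1 = 0.0245, so 1 + r/12 = 1.0245^(1/12).
r/12 = 0.002019, so r = 0.024229 = 2.423%.

2.423%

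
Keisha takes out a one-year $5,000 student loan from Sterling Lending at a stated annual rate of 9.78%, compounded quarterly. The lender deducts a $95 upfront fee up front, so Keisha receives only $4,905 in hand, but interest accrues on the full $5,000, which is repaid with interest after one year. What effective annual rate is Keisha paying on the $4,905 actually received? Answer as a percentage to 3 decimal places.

Amount owed after one year: 5,000 × (1 + 0.0978/4)^4 = 5,000 × 1.101446 = $5,507.23.
Effective rate on net proceeds: 5,507.23 / 4,905 − 1 = 0.122778 = 12.278%.

12.278%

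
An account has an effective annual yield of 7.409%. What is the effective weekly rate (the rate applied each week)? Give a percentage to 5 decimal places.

0.13754%

The per-week rate i satisfies (1 + i)^52 = 1 + 0.07409.
i = 1.07409^(1/52) − 1 = 0.0013754 = 0.13754%.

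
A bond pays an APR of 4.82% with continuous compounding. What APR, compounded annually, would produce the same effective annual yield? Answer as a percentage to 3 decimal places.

4.938%

EAR under continuous compounding: e^0.0482 − 1 = 0.049381.
Compounded annually, the equivalent nominal rate is the EAR itself: 4.938%.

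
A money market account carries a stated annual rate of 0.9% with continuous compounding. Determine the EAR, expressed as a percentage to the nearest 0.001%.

With continuous compounding, EAR = e^0.009 − 1.
e^0.009 = 1.009041, so EAR = 0.009041 = 0.904%.

0.904%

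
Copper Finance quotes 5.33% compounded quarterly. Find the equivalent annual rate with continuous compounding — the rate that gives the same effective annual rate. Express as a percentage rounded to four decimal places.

EAR = (1 + 0.0533/4)^4 − 1 = 0.054375.
Equivalent continuous rate: r = ln(1 + 0.054375) = 0.052948 = 5.2948%.

5.2948%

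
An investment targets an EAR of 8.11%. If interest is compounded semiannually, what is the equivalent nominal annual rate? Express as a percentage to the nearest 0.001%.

7.952%

(1 + r/2)^2 − 1 = 0.0811, so 1 + r/2 = 1.0811^(1/2).
r/2 = 0.039760, so r = 0.079519 = 7.952%.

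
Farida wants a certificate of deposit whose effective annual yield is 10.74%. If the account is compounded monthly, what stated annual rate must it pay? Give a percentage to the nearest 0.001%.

10.245%

(1 + r/12)^12 − 1 = 0.1074, so 1 + r/12 = 1.1074^(1/12).
r/12 = 0.008537, so r = 0.102450 = 10.245%.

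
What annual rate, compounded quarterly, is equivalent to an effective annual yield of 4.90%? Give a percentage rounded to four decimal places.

(1 + r/4)^4 − 1 = 0.0490, so 1 + r/4 = 1.0490^(1/4).
r/4 = 0.012031, so r = 0.048125 = 4.8125%.

4.8125%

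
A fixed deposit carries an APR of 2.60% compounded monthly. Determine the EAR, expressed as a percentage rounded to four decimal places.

2.6312%

EAR = (1 + 0.0260/12)^12 − 1.
= 1.026312 − 1 = 2.6312%.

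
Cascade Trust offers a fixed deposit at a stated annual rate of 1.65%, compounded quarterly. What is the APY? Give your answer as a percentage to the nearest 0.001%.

1.660%

EAR = (1 + 0.0165/4)^4 − 1.
= 1.016602 − 1 = 1.660%.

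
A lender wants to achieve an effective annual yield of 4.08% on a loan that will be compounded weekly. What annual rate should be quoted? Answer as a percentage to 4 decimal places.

4.0005%

(1 + r/52)^52 − 1 = 0.0408, so 1 + r/52 = 1.0408^(1/52).
r/52 = 0.000769, so r = 0.040005 = 4.0005%.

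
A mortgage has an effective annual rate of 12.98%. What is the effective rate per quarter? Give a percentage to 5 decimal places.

3.09804%

The per-quarter rate i satisfies (1 + i)^4 = 1 + 0.1298.
i = 1.1298^(1/4) − 1 = 0.0309804 = 3.09804%.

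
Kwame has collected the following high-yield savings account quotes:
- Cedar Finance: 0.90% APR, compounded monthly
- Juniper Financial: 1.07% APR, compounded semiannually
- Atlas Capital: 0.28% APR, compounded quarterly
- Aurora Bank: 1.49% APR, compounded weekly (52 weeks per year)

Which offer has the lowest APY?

Atlas Capital

Cedar Finance: (1 + 0.0090/12)^12 − 1 = 0.904%
Juniper Financial: (1 + 0.0107/2)^2 − 1 = 1.073%
Atlas Capital: (1 + 0.0028/4)^4 − 1 = 0.280%
Aurora Bank: (1 + 0.0149/52)^52 − 1 = 1.501%
The lowest effective annual rate is Atlas Capital at 0.280%.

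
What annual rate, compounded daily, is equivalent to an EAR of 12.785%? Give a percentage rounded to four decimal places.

(1 + r/365)^365 − 1 = 0.12785, so 1 + r/365 = 1.12785^(1/365).
r/365 = 0.000330, so r = 0.120333 = 12.0333%.

12.0333%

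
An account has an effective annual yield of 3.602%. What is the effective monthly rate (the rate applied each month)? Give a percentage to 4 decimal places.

0.2953%

The per-month rate i satisfies (1 + i)^12 = 1 + 0.03602.
i = 1.03602^(1/12) − 1 = 0.0029532 = 0.2953%.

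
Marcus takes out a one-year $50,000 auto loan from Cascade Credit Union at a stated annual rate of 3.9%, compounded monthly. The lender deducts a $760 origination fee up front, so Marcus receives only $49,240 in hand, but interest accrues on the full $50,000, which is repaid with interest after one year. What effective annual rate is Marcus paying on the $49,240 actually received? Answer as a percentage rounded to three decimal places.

Amount owed after one year: 50,000 × (1 + 0.039/12)^12 = 50,000 × 1.039705 = $51,985.24.
Effective rate on net proceeds: 51,985.24 / 49,240 − 1 = 0.055752 = 5.575%.

5.575%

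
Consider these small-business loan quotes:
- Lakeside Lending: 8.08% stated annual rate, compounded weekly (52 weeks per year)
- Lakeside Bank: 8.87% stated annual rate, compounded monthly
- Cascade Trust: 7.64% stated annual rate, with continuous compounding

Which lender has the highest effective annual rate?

Lakeside Bank

Lakeside Lending: (1 + 0.0808/52)^52 − 1 = 8.409%
Lakeside Bank: (1 + 0.0887/12)^12 − 1 = 9.240%
Cascade Trust: e^0.0764 − 1 = 7.939%
The highest effective annual rate is Lakeside Bank at 9.240%.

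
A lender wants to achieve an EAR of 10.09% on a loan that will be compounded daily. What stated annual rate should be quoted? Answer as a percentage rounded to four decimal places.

9.6141%

(1 + r/365)^365 − 1 = 0.1009, so 1 + r/365 = 1.1009^(1/365).
r/365 = 0.000263, so r = 0.096141 = 9.6141%.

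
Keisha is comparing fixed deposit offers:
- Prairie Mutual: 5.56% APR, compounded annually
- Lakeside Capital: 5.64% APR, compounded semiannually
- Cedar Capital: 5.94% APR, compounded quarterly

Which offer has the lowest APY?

Prairie Mutual

Prairie Mutual: compounded annually, EAR = 5.560%
Lakeside Capital: (1 + 0.0564/2)^2 − 1 = 5.720%
Cedar Capital: (1 + 0.0594/4)^4 − 1 = 6.074%
The lowest effective annual rate is Prairie Mutual at 5.560%.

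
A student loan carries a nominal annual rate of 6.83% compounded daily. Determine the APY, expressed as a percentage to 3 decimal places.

7.068%

EAR = (1 + 0.0683/365)^365 − 1.
= (1 + 0.000187)^365 − 1 = 1.070680 − 1 = 7.068%.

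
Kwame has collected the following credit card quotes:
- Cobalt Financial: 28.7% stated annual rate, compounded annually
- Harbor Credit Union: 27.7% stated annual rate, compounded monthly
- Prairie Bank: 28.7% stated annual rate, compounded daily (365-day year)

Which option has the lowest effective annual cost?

Cobalt Financial: compounded annually, EAR = 28.700%
Harbor Credit Union: (1 + 0.277/12)^12 − 1 = 31.502%
Prairie Bank: (1 + 0.287/365)^365 − 1 = 33.227%
The lowest effective annual rate is Cobalt Financial at 28.700%.

Cobalt Financial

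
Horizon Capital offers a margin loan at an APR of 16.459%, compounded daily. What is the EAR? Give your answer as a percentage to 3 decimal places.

EAR = (1 + 0.16459/365)^365 − 1.
= (1 + 0.000451)^365 − 1 = 1.178866 − 1 = 17.887%.

17.887%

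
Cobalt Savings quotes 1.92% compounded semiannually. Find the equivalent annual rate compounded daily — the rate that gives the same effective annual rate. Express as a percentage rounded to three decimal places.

1.911%

EAR = (1 + 0.0192/2)^2 − 1 = 0.019292.
Solve (1 + r/365)^365 = 1.019292: r/365 = 1.019292^(1/365) − 1 = 0.000052, so r = 0.019109 = 1.911%.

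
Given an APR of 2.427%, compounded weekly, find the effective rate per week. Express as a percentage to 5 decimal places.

With a nominal annual rate compounded weekly, the periodic rate is the nominal rate divided by 52.
i = 0.02427 / 52 = 0.0004667 = 0.04667%.

0.04667%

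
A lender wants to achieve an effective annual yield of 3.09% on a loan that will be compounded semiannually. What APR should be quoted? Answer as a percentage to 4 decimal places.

3.0665%

(1 + r/2)^2 − 1 = 0.0309, so 1 + r/2 = 1.0309^(1/2).
r/2 = 0.015332, so r = 0.030665 = 3.0665%.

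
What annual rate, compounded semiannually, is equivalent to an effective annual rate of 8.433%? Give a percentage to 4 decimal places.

(1 + r/2)^2 − 1 = 0.08433, so 1 + r/2 = 1.08433^(1/2).
r/2 = 0.041312, so r = 0.082623 = 8.2623%.

8.2623%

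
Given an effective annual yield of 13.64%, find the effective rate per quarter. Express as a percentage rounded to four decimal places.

The per-quarter rate i satisfies (1 + i)^4 = 1 + 0.1364.
i = 1.1364^(1/4) − 1 = 0.0324828 = 3.2483%.

3.2483%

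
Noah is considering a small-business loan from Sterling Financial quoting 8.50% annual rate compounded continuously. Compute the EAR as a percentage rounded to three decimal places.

With continuous compounding, EAR = e^0.0850 − 1.
e^0.0850 = 1.088717, so EAR = 0.088717 = 8.872%.

8.872%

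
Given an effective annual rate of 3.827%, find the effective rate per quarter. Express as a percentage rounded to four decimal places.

The per-quarter rate i satisfies (1 + i)^4 = 1 + 0.03827.
i = 1.03827^(1/4) − 1 = 0.0094332 = 0.9433%.

0.9433%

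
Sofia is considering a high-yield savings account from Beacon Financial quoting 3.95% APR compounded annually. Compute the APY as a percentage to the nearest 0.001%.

3.950%

Annual compounding means the effective rate equals the nominal rate: 3.950%.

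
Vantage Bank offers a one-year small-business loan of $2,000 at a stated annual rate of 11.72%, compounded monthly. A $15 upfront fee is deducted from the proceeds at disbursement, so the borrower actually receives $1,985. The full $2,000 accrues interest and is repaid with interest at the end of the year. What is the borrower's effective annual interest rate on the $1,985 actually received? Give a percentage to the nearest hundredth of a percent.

Amount owed after one year: 2,000 × (1 + 0.1172/12)^12 = 2,000 × 1.123705 = $2,247.41.
Effective rate on net proceeds: 2,247.41 / 1,985 − 1 = 0.132197 = 13.22%.

13.22%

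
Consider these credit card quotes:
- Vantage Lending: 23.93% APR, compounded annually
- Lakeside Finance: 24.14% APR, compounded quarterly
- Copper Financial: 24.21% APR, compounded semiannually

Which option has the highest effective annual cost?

Lakeside Finance

Vantage Lending: compounded annually, EAR = 23.930%
Lakeside Finance: (1 + 0.2414/4)^4 − 1 = 26.415%
Copper Financial: (1 + 0.2421/2)^2 − 1 = 25.675%
The highest effective annual rate is Lakeside Finance at 26.415%.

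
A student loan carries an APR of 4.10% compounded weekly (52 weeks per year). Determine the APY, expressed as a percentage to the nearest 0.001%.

4.184%

EAR = (1 + 0.0410/52)^52 − 1.
= (1 + 0.000788)^52 − 1 = 1.041835 − 1 = 4.184%.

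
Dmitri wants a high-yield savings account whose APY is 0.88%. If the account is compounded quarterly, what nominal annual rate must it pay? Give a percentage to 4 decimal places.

(1 + r/4)^4 − 1 = 0.0088, so 1 + r/4 = 1.0088^(1/4).
r/4 = 0.002193, so r = 0.008771 = 0.8771%.

0.8771%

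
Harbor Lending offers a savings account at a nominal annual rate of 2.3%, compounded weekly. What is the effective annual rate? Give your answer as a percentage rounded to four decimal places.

2.3261%

EAR = (1 + 0.023/52)^52 − 1.
= (1 + 0.000442)^52 − 1 = 1.023261 − 1 = 2.3261%.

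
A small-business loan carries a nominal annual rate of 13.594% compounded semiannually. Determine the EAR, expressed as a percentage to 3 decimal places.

EAR = (1 + 0.13594/2)^2 − 1.
= (1 + 0.067970)^2 − 1 = 1.140560 − 1 = 14.056%.

14.056%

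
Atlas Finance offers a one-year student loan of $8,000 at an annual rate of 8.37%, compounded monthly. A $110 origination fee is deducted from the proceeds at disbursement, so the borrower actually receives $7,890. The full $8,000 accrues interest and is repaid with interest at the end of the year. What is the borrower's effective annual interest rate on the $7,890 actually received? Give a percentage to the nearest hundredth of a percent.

10.21%

Amount owed after one year: 8,000 × (1 + 0.0837/12)^12 = 8,000 × 1.086987 = $8,695.89.
Effective rate on net proceeds: 8,695.89 / 7,890 − 1 = 0.102141 = 10.21%.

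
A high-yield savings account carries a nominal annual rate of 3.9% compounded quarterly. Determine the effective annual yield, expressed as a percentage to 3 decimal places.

EAR = (1 + 0.039/4)^4 − 1.
= 1.039574 − 1 = 3.957%.

3.957%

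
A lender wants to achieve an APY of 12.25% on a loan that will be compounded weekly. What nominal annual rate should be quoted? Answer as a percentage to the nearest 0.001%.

11.569%

(1 + r/52)^52 − 1 = 0.1225, so 1 + r/52 = 1.1225^(1/52).
r/52 = 0.002225, so r = 0.115687 = 11.569%.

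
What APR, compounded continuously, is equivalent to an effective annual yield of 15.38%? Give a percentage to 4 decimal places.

Continuous: nominal r satisfies e^r − 1 = 0.1538.
r = ln(1 + 0.1538) = ln(1.1538) = 0.143061 = 14.3061%.

14.3061%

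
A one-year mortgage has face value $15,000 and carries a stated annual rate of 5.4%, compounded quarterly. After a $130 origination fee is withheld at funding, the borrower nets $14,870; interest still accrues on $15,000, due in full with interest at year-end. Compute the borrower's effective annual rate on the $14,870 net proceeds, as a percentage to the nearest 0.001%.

6.433%

Amount owed after one year: 15,000 × (1 + 0.054/4)^4 = 15,000 × 1.055103 = $15,826.55.
Effective rate on net proceeds: 15,826.55 / 14,870 − 1 = 0.064328 = 6.433%.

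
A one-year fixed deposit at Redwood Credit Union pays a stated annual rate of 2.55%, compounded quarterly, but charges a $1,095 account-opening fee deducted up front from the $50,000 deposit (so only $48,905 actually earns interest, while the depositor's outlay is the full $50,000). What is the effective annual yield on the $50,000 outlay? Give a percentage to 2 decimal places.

0.33%

Value after one year: 48,905 × (1 + 0.0255/4)^4 = 48,905 × 1.025745 = $50,164.05.
Effective yield on the $50,000 outlay: 50,164.05 / 50,000 − 1 = 0.003281 = 0.33%.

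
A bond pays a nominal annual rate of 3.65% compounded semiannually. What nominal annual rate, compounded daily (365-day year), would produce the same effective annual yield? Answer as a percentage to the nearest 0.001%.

EAR = (1 + 0.0365/2)^2 − 1 = 0.036833.
Solve (1 + r/365)^365 = 1.036833: r/365 = 1.036833^(1/365) − 1 = 0.000099, so r = 0.036173 = 3.617%.

3.617%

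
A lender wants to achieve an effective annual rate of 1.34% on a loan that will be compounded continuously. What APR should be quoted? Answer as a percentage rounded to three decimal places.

1.331%

Continuous: nominal r satisfies e^r − 1 = 0.0134.
r = ln(1 + 0.0134) = ln(1.0134) = 0.013311 = 1.331%.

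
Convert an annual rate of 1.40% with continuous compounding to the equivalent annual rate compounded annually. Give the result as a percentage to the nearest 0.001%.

1.410%

EAR under continuous compounding: e^0.0140 − 1 = 0.014098.
Compounded annually, the equivalent nominal rate is the EAR itself: 1.410%.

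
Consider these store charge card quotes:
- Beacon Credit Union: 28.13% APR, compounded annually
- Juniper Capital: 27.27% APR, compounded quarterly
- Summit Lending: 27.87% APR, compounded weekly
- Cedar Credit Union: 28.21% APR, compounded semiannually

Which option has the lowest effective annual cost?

Beacon Credit Union: compounded annually, EAR = 28.130%
Juniper Capital: (1 + 0.2727/4)^4 − 1 = 30.188%
Summit Lending: (1 + 0.2787/52)^52 − 1 = 32.043%
Cedar Credit Union: (1 + 0.2821/2)^2 − 1 = 30.200%
The lowest effective annual rate is Beacon Credit Union at 28.130%.

Beacon Credit Union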